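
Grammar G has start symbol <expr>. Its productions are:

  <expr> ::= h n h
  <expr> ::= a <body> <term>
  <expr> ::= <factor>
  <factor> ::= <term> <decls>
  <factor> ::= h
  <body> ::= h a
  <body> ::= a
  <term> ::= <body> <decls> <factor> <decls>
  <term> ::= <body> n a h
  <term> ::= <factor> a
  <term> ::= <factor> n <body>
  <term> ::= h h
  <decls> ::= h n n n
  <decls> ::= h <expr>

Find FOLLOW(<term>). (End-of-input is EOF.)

{ EOF, a, h, n }

In <expr> ::= a <body> <term>: <term> is at the end, add FOLLOW(<expr>) = { EOF, a, h, n }.
In <factor> ::= <term> <decls>: add FIRST(<decls>) = { h }.
Union: FOLLOW(<term>) = { EOF, a, h, n }.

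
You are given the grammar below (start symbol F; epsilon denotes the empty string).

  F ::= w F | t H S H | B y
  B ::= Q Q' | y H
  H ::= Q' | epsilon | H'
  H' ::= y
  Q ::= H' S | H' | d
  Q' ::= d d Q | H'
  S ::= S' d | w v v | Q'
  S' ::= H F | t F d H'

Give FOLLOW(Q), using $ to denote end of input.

{ $, d, t, w, y }

In B ::= Q Q': add FIRST(Q') = { d, y }.
In Q' ::= d d Q: Q is at the end, add FOLLOW(Q') = { $, d, t, w, y }.
Union: FOLLOW(Q) = { $, d, t, w, y }.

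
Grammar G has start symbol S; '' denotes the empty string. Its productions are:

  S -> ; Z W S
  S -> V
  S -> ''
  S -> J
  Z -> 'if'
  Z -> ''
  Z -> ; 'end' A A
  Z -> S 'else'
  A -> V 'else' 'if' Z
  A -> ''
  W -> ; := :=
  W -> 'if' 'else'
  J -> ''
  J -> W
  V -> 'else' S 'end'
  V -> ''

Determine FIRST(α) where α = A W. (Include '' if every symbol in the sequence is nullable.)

Add FIRST(A)\{''} = { 'else' }; A is nullable, continue.
Add FIRST(W) = { 'if', ; }; W is not nullable, stop.

{ 'else', 'if', ; }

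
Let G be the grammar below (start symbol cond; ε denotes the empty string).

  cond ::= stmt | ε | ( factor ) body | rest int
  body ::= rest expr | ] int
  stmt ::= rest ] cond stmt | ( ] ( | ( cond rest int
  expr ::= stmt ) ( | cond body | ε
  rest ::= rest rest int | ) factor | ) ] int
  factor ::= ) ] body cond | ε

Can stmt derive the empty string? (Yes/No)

Nullable nonterminals: cond, expr, factor.
No production of stmt has an RHS whose symbols are all nullable, so stmt is not nullable.

No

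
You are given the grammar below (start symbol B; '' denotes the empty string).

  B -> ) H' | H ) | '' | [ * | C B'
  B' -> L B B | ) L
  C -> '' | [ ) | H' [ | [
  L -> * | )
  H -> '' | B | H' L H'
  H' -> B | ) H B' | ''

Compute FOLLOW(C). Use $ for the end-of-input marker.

{ ), * }

In B -> C B': add FIRST(B') = { ), * }.
Union: FOLLOW(C) = { ), * }.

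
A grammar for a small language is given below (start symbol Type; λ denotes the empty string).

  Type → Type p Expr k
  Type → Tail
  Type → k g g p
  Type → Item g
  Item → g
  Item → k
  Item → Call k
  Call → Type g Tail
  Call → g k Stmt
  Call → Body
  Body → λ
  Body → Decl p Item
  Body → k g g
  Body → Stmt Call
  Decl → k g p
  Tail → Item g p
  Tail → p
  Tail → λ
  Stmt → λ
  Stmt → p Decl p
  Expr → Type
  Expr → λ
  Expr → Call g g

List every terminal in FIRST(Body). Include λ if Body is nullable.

{ g, k, p, λ }

Body → λ contributes λ.
From Body → Decl p Item: add FIRST(Decl) = { k }.
Body → k g g contributes {k}.
From Body → Stmt Call: Stmt, Call nullable, take FIRST(Stmt) ∪ FIRST(Call) = { g, k, p }; also λ since the whole RHS is nullable.
Union: FIRST(Body) = { g, k, p, λ }.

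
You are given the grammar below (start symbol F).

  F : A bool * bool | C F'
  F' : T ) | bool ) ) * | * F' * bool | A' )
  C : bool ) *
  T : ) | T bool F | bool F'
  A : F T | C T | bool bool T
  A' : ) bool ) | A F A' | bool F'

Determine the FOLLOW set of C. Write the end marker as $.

In F : C F': add FIRST(F') = { ), *, bool }.
In A : C T: add FIRST(T) = { ), bool }.
Union: FOLLOW(C) = { ), *, bool }.

{ ), *, bool }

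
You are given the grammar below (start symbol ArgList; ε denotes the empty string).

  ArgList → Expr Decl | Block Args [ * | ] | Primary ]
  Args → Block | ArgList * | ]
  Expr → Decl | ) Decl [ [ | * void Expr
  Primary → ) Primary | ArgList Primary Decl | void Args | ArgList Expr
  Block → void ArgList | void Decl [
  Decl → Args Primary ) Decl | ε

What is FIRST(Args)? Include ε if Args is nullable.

From Args → Block: add FIRST(Block) = { void }.
From Args → ArgList *: ArgList nullable, take FIRST(ArgList) ∪ {*} = { ), *, ], void }.
Args → ] contributes {]}.
Union: FIRST(Args) = { ), *, ], void }.

{ ), *, ], void }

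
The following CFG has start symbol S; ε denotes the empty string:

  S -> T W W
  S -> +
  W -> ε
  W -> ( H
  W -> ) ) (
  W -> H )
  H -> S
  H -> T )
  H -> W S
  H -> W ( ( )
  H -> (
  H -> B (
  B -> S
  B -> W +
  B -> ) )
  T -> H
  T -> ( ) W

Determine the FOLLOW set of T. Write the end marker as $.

{ $, (, ), + }

In S -> T W W: add FIRST(W W)\{ε} = { (, ), + }.
  Since W W is nullable, also add FOLLOW(S) = { $, (, ), + }.
In H -> T ): add FIRST()) = { ) }.
Union: FOLLOW(T) = { $, (, ), + }.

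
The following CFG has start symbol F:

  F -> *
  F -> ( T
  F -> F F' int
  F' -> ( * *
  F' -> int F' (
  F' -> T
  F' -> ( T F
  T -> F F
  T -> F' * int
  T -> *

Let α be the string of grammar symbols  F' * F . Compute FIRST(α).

Add FIRST(F') = { (, *, int }; F' is not nullable, stop.

{ (, *, int }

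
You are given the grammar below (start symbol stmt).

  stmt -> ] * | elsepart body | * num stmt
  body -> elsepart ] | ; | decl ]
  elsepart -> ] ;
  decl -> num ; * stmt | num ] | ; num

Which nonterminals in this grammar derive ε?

{ } (none)

No nonterminal has an empty production or an RHS whose symbols are all nullable.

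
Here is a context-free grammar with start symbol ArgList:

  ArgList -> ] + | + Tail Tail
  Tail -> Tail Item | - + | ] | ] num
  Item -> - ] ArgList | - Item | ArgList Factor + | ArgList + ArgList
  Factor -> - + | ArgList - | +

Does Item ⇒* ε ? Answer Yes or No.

No

No nonterminal in this grammar is nullable.
No production of Item has an RHS whose symbols are all nullable, so Item is not nullable.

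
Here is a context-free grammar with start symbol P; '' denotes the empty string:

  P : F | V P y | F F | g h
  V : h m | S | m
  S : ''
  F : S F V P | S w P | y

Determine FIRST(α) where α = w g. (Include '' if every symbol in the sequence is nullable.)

w is a terminal; add {w} and stop.

{ w }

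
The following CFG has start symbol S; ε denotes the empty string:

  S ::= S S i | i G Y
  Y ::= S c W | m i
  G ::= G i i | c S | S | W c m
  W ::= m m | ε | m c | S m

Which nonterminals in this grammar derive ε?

{ W }

Directly nullable (have an ε-production): W.
No other nonterminal has a production whose RHS symbols are all nullable.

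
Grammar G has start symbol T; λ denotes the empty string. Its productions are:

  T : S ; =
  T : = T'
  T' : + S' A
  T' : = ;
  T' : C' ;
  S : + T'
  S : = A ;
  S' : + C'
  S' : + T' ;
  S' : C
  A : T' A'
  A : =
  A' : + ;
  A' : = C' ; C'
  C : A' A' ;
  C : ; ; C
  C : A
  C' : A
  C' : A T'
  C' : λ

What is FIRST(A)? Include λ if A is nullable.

From A : T' A': add FIRST(T') = { +, ;, = }.
A : = contributes {=}.
Union: FIRST(A) = { +, ;, = }.

{ +, ;, = }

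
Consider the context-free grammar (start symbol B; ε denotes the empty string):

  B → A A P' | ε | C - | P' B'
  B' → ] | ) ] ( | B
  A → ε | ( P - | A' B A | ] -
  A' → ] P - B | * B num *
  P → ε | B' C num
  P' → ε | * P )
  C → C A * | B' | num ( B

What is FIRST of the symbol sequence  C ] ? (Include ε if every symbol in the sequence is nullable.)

{ (, ), *, -, ], num }

Add FIRST(C)\{ε} = { (, ), *, -, ], num }; C is nullable, continue.
] is a terminal; add {]} and stop.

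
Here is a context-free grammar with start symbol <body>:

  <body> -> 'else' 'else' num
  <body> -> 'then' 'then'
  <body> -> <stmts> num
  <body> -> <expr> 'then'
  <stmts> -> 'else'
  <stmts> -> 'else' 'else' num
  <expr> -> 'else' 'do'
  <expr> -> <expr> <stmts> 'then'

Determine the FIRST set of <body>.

<body> -> 'else' 'else' num contributes {'else'}.
<body> -> 'then' 'then' contributes {'then'}.
From <body> -> <stmts> num: add FIRST(<stmts>) = { 'else' }.
From <body> -> <expr> 'then': add FIRST(<expr>) = { 'else' }.
Union: FIRST(<body>) = { 'else', 'then' }.

{ 'else', 'then' }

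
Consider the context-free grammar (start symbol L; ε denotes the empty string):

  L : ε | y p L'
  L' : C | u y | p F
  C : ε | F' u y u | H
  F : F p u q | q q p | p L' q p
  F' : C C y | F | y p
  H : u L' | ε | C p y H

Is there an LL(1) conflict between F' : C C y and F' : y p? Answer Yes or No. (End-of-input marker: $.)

FIRST(C C y) = { p, q, u, y } and FIRST(y p) = { y }.
Both contain y, so the two alternatives are not disjoint — LL(1) conflict.

Yes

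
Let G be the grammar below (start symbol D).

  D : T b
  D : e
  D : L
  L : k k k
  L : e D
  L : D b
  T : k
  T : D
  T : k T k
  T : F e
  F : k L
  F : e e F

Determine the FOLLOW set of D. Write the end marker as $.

{ $, b, e, k }

D is the start symbol, so $ ∈ FOLLOW(D).
In L : e D: D is at the end, add FOLLOW(L) = { $, b, e, k }.
In L : D b: add FIRST(b) = { b }.
In T : D: D is at the end, add FOLLOW(T) = { b, k }.
Union: FOLLOW(D) = { $, b, e, k }.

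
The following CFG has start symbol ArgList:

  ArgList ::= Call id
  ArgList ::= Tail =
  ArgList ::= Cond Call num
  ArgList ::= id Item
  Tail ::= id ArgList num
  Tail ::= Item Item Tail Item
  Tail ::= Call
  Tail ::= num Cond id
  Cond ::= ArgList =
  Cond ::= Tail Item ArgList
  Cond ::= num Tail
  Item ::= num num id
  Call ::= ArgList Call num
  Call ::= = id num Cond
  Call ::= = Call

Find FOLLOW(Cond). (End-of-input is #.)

In ArgList ::= Cond Call num: add FIRST(Call num) = { =, id, num }.
In Tail ::= num Cond id: add FIRST(id) = { id }.
In Call ::= = id num Cond: Cond is at the end, add FOLLOW(Call) = { =, id, num }.
Union: FOLLOW(Cond) = { =, id, num }.

{ =, id, num }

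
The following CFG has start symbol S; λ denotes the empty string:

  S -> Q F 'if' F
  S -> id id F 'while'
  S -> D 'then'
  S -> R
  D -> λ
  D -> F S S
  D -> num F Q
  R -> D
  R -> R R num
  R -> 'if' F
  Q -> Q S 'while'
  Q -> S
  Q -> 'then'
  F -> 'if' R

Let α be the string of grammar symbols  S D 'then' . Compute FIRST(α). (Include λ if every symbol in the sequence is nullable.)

{ 'if', 'then', 'while', id, num }

Add FIRST(S)\{λ} = { 'if', 'then', 'while', id, num }; S is nullable, continue.
Add FIRST(D)\{λ} = { 'if', num }; D is nullable, continue.
'then' is a terminal; add {'then'} and stop.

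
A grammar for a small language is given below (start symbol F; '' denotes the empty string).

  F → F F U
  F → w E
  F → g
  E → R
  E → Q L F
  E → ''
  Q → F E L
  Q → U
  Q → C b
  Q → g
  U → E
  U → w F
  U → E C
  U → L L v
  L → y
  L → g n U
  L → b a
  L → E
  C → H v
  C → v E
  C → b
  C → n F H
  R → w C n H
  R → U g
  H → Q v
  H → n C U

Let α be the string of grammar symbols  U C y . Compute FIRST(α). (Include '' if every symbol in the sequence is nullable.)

Add FIRST(U)\{''} = { b, g, n, v, w, y }; U is nullable, continue.
Add FIRST(C) = { b, g, n, v, w, y }; C is not nullable, stop.

{ b, g, n, v, w, y }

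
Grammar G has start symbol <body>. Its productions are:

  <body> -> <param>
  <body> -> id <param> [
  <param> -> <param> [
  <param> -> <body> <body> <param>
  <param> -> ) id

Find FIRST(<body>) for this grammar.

From <body> -> <param>: add FIRST(<param>) = { ), id }.
<body> -> id <param> [ contributes {id}.
Union: FIRST(<body>) = { ), id }.

{ ), id }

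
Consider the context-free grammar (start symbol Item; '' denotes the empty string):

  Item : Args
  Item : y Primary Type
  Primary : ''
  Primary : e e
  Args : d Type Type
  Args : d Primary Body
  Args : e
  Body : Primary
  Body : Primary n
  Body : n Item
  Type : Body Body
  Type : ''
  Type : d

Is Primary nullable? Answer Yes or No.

Yes

Primary has an ''-production, so Primary ⇒ ''.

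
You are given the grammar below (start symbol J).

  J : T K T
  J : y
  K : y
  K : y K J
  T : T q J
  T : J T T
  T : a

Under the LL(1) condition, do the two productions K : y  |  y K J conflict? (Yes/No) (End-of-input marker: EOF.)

FIRST(y) = { y } and FIRST(y K J) = { y }.
Both contain y, so the two alternatives are not disjoint — LL(1) conflict.

Yes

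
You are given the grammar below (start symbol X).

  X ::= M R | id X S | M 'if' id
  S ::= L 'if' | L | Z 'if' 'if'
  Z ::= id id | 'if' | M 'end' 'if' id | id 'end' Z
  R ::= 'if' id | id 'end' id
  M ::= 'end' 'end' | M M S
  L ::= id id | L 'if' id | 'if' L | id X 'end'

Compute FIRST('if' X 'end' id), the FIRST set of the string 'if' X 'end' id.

{ 'if' }

'if' is a terminal; add {'if'} and stop.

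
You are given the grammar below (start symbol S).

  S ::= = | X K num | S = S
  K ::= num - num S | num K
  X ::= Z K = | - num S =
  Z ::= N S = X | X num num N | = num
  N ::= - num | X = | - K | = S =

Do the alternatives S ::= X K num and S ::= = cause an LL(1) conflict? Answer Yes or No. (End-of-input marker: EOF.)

Yes

FIRST(X K num) = { -, = } and FIRST(=) = { = }.
Both contain =, so the two alternatives are not disjoint — LL(1) conflict.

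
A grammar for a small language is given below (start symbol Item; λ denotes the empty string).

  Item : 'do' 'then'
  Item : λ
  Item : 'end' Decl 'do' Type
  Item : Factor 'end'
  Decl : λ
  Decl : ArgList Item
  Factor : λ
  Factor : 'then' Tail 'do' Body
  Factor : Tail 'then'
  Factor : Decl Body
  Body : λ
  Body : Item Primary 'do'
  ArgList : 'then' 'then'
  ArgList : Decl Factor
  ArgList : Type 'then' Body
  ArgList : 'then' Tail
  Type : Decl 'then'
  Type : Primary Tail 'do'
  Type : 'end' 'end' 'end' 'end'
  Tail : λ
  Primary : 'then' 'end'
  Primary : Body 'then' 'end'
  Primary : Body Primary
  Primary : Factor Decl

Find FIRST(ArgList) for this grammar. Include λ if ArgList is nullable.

ArgList : 'then' 'then' contributes {'then'}.
From ArgList : Decl Factor: Decl, Factor nullable, take FIRST(Decl) ∪ FIRST(Factor) = { 'do', 'end', 'then' }; also λ since the whole RHS is nullable.
From ArgList : Type 'then' Body: add FIRST(Type) = { 'do', 'end', 'then' }.
ArgList : 'then' Tail contributes {'then'}.
Union: FIRST(ArgList) = { 'do', 'end', 'then', λ }.

{ 'do', 'end', 'then', λ }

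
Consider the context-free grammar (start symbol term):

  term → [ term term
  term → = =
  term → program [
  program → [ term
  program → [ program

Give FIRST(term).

term → [ term term contributes {[}.
term → = = contributes {=}.
From term → program [: add FIRST(program) = { [ }.
Union: FIRST(term) = { =, [ }.

{ =, [ }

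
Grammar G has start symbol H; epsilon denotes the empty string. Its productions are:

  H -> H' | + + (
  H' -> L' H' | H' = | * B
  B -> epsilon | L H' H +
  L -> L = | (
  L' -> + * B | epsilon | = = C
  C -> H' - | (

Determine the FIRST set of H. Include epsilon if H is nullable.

{ *, +, = }

From H -> H': add FIRST(H') = { *, +, = }.
H -> + + ( contributes {+}.
Union: FIRST(H) = { *, +, = }.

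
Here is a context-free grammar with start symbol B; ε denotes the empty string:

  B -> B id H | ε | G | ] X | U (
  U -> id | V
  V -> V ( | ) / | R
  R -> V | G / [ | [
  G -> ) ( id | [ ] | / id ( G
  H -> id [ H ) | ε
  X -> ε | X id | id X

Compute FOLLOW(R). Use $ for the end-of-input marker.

In V -> R: R is at the end, add FOLLOW(V) = { ( }.
Union: FOLLOW(R) = { ( }.

{ ( }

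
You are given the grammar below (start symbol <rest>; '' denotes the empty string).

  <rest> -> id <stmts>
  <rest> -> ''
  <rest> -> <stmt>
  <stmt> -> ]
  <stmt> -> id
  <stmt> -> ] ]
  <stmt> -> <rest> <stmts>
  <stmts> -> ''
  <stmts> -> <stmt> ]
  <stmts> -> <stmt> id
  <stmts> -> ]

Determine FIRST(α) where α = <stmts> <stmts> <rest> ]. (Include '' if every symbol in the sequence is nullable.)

Add FIRST(<stmts>)\{''} = { ], id }; <stmts> is nullable, continue.
Add FIRST(<stmts>)\{''} = { ], id }; <stmts> is nullable, continue.
Add FIRST(<rest>)\{''} = { ], id }; <rest> is nullable, continue.
] is a terminal; add {]} and stop.

{ ], id }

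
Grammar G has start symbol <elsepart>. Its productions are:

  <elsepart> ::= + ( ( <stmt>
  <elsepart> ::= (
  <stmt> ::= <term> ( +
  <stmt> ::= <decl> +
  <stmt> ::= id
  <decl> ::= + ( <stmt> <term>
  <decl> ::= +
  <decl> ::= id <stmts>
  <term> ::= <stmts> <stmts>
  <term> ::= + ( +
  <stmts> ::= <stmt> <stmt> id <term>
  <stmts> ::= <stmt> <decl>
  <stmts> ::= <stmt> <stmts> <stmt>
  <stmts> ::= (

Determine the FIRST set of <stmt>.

{ (, +, id }

From <stmt> ::= <term> ( +: add FIRST(<term>) = { (, +, id }.
From <stmt> ::= <decl> +: add FIRST(<decl>) = { +, id }.
<stmt> ::= id contributes {id}.
Union: FIRST(<stmt>) = { (, +, id }.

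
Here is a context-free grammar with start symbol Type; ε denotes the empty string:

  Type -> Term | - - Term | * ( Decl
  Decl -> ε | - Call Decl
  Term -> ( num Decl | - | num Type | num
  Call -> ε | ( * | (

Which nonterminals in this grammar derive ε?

{ Call, Decl }

Directly nullable (have an ε-production): Decl, Call.
No other nonterminal has a production whose RHS symbols are all nullable.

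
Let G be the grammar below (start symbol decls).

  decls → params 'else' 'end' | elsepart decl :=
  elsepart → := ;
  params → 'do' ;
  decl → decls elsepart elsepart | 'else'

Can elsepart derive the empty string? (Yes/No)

No

No nonterminal in this grammar is nullable.
No production of elsepart has an RHS whose symbols are all nullable, so elsepart is not nullable.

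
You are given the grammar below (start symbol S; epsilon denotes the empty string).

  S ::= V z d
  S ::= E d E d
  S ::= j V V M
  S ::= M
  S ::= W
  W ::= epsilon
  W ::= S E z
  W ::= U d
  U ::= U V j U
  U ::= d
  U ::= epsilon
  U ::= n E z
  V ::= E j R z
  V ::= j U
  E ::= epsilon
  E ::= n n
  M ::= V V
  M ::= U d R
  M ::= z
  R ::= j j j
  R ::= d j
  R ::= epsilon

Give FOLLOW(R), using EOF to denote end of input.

{ EOF, n, z }

In V ::= E j R z: add FIRST(z) = { z }.
In M ::= U d R: R is at the end, add FOLLOW(M) = { EOF, n, z }.
Union: FOLLOW(R) = { EOF, n, z }.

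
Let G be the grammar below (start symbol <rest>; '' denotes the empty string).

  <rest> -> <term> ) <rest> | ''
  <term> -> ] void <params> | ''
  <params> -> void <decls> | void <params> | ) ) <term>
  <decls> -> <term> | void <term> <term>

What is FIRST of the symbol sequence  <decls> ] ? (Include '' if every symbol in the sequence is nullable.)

{ ], void }

Add FIRST(<decls>)\{''} = { ], void }; <decls> is nullable, continue.
] is a terminal; add {]} and stop.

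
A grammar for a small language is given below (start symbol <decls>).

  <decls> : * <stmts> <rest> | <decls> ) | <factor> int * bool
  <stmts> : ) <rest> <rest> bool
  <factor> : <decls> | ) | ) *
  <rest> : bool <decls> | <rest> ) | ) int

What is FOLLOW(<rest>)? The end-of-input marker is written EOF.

In <decls> : * <stmts> <rest>: <rest> is at the end, add FOLLOW(<decls>) = { EOF, ), bool, int }.
In <stmts> : ) <rest> <rest> bool: add FIRST(<rest> bool) = { ), bool }.
In <stmts> : ) <rest> <rest> bool: add FIRST(bool) = { bool }.
In <rest> : <rest> ): add FIRST()) = { ) }.
Union: FOLLOW(<rest>) = { EOF, ), bool, int }.

{ EOF, ), bool, int }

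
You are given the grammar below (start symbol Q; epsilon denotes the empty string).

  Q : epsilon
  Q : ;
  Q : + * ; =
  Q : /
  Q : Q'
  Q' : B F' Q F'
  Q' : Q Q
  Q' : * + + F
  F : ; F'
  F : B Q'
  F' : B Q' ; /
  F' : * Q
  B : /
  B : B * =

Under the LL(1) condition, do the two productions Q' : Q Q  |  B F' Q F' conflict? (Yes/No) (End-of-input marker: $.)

Yes

FIRST(Q Q) = { *, +, /, ;, epsilon } and FIRST(B F' Q F') = { / }.
Both contain /, so the two alternatives are not disjoint — LL(1) conflict.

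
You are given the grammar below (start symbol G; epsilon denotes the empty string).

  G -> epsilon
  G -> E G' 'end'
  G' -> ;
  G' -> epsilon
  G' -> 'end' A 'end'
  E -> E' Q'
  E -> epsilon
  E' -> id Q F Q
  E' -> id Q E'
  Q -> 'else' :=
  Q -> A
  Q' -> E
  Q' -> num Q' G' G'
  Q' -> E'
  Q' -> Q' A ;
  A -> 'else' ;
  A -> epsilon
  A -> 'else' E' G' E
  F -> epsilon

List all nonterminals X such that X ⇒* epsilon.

Directly nullable (have an epsilon-production): G, G', E, A, F.
Q' -> E with every symbol nullable, so Q' is nullable.
Q -> A with every symbol nullable, so Q is nullable.
No other nonterminal has a production whose RHS symbols are all nullable.

{ A, E, F, G, G', Q, Q' }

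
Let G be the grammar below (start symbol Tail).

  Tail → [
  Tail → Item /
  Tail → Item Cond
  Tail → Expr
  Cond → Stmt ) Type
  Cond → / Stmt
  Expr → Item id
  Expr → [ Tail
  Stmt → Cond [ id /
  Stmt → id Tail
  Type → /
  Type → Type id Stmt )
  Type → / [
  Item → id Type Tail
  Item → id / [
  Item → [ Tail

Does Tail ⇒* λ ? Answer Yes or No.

No nonterminal in this grammar is nullable.
No production of Tail has an RHS whose symbols are all nullable, so Tail is not nullable.

No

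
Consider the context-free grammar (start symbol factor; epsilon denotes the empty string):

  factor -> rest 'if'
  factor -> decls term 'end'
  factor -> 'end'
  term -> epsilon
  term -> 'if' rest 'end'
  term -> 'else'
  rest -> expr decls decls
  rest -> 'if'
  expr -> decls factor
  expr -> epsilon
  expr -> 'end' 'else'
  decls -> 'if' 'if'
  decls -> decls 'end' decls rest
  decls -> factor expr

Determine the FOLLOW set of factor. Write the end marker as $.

{ $, 'else', 'end', 'if' }

factor is the start symbol, so $ ∈ FOLLOW(factor).
In expr -> decls factor: factor is at the end, add FOLLOW(expr) = { 'else', 'end', 'if' }.
In decls -> factor expr: add FIRST(expr)\{epsilon} = { 'end', 'if' }.
  Since expr is nullable, also add FOLLOW(decls) = { 'else', 'end', 'if' }.
Union: FOLLOW(factor) = { $, 'else', 'end', 'if' }.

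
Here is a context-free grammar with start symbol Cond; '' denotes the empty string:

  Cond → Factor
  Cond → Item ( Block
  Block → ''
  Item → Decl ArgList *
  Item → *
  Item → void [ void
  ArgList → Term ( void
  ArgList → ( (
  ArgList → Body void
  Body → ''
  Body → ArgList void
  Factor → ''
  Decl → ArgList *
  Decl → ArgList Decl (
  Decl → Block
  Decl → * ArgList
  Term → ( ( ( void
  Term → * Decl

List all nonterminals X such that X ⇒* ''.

Directly nullable (have an ''-production): Block, Body, Factor.
Decl → Block with every symbol nullable, so Decl is nullable.
Cond → Factor with every symbol nullable, so Cond is nullable.
No other nonterminal has a production whose RHS symbols are all nullable.

{ Block, Body, Cond, Decl, Factor }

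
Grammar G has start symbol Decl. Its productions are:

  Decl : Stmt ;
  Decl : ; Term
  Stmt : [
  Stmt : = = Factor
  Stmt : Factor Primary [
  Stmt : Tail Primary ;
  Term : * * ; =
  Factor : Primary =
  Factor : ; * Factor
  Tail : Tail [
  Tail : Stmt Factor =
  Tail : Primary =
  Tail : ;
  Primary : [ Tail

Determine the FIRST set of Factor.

{ ;, [ }

From Factor : Primary =: add FIRST(Primary) = { [ }.
Factor : ; * Factor contributes {;}.
Union: FIRST(Factor) = { ;, [ }.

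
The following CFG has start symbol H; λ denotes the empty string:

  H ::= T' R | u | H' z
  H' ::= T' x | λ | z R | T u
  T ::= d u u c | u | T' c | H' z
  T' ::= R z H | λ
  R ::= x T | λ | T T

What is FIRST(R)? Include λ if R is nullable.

{ c, d, u, x, z, λ }

R ::= x T contributes {x}.
R ::= λ contributes λ.
From R ::= T T: add FIRST(T) = { c, d, u, x, z }.
Union: FIRST(R) = { c, d, u, x, z, λ }.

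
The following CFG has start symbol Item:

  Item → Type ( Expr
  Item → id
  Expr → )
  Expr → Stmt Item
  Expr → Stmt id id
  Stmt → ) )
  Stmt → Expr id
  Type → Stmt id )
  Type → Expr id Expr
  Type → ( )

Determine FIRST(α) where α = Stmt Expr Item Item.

{ ) }

Add FIRST(Stmt) = { ) }; Stmt is not nullable, stop.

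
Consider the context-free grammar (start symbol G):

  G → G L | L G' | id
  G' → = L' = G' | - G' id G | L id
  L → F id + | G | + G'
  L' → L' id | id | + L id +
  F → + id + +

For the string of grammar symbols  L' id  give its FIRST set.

Add FIRST(L') = { +, id }; L' is not nullable, stop.

{ +, id }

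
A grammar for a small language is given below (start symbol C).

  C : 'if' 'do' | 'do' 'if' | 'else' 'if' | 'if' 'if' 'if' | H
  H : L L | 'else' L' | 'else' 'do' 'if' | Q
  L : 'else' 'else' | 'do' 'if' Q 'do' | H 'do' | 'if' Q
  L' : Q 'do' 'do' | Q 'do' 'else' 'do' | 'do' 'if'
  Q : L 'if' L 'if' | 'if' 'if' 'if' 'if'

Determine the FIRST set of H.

{ 'do', 'else', 'if' }

From H : L L: add FIRST(L) = { 'do', 'else', 'if' }.
H : 'else' L' contributes {'else'}.
H : 'else' 'do' 'if' contributes {'else'}.
From H : Q: add FIRST(Q) = { 'do', 'else', 'if' }.
Union: FIRST(H) = { 'do', 'else', 'if' }.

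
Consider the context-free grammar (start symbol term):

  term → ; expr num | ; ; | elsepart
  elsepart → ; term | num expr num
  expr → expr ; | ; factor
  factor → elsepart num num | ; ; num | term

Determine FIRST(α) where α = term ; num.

Add FIRST(term) = { ;, num }; term is not nullable, stop.

{ ;, num }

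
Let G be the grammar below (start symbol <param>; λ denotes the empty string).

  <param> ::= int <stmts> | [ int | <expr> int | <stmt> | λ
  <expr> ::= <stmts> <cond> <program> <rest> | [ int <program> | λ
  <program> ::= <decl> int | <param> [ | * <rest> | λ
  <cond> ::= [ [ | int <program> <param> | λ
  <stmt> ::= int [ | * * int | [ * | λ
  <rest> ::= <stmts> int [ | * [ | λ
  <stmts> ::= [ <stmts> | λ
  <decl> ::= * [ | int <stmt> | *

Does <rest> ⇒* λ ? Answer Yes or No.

Yes

<rest> has an λ-production, so <rest> ⇒ λ.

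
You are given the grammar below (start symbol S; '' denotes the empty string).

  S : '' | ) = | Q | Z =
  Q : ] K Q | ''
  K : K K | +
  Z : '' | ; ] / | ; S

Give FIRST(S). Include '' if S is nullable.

{ ), ;, =, ], '' }

S : '' contributes ''.
S : ) = contributes {)}.
From S : Q: add FIRST(Q) = { ], '' } (including '' since Q is nullable).
From S : Z =: Z nullable, take FIRST(Z) ∪ {=} = { ;, = }.
Union: FIRST(S) = { ), ;, =, ], '' }.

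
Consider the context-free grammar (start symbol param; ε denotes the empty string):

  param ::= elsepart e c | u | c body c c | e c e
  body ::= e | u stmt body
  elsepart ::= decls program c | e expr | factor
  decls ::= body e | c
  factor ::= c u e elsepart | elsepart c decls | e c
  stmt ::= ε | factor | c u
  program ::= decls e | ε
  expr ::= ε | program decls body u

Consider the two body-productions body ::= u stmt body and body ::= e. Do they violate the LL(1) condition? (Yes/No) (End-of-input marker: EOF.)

No

FIRST(u stmt body) = { u } and FIRST(e) = { e }.
The FIRST sets are disjoint and neither alternative is nullable — no conflict.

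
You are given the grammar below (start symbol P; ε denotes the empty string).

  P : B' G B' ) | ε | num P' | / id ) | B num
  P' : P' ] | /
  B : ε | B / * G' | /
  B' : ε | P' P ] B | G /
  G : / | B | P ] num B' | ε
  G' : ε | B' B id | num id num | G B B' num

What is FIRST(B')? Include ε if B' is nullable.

B' : ε contributes ε.
From B' : P' P ] B: add FIRST(P') = { / }.
From B' : G /: G nullable, take FIRST(G) ∪ {/} = { ), /, ], num }.
Union: FIRST(B') = { ), /, ], num, ε }.

{ ), /, ], num, ε }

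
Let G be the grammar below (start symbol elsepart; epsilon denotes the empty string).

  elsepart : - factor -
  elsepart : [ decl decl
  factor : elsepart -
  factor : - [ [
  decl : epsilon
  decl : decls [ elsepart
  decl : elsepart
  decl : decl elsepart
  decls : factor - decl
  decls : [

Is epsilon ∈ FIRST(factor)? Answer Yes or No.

No

Nullable nonterminals: decl.
No production of factor has an RHS whose symbols are all nullable, so factor is not nullable.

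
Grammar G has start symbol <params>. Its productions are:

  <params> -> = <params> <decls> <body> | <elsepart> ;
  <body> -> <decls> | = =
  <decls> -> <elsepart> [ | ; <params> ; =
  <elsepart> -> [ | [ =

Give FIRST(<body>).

{ ;, =, [ }

From <body> -> <decls>: add FIRST(<decls>) = { ;, [ }.
<body> -> = = contributes {=}.
Union: FIRST(<body>) = { ;, =, [ }.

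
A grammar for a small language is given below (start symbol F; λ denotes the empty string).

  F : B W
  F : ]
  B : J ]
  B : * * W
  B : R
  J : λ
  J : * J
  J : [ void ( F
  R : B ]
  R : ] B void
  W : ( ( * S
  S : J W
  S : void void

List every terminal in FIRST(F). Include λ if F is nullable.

From F : B W: add FIRST(B) = { *, [, ] }.
F : ] contributes {]}.
Union: FIRST(F) = { *, [, ] }.

{ *, [, ] }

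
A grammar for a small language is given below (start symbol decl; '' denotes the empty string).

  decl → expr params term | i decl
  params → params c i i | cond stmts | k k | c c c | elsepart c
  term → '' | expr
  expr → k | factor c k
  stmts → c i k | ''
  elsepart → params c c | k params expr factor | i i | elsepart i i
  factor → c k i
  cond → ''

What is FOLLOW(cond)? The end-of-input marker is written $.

{ $, c, k }

In params → cond stmts: add FIRST(stmts)\{''} = { c }.
  Since stmts is nullable, also add FOLLOW(params) = { $, c, k }.
Union: FOLLOW(cond) = { $, c, k }.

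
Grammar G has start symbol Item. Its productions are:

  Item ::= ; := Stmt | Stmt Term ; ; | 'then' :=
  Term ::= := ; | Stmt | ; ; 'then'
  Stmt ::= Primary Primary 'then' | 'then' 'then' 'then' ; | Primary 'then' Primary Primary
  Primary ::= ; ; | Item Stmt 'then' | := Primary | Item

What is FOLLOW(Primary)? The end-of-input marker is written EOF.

In Stmt ::= Primary Primary 'then': add FIRST(Primary 'then') = { 'then', :=, ; }.
In Stmt ::= Primary Primary 'then': add FIRST('then') = { 'then' }.
In Stmt ::= Primary 'then' Primary Primary: add FIRST('then' Primary Primary) = { 'then' }.
In Stmt ::= Primary 'then' Primary Primary: add FIRST(Primary) = { 'then', :=, ; }.
In Stmt ::= Primary 'then' Primary Primary: Primary is at the end, add FOLLOW(Stmt) = { EOF, 'then', :=, ; }.
In Primary ::= := Primary: Primary is at the end, add FOLLOW(Primary) = { EOF, 'then', :=, ; }.
Union: FOLLOW(Primary) = { EOF, 'then', :=, ; }.

{ EOF, 'then', :=, ; }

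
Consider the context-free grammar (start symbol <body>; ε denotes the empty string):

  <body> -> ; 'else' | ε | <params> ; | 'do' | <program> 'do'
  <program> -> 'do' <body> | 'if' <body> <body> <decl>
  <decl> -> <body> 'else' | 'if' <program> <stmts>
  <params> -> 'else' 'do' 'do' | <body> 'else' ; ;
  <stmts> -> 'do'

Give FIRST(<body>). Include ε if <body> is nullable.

<body> -> ; 'else' contributes {;}.
<body> -> ε contributes ε.
From <body> -> <params> ;: add FIRST(<params>) = { 'do', 'else', 'if', ; }.
<body> -> 'do' contributes {'do'}.
From <body> -> <program> 'do': add FIRST(<program>) = { 'do', 'if' }.
Union: FIRST(<body>) = { 'do', 'else', 'if', ;, ε }.

{ 'do', 'else', 'if', ;, ε }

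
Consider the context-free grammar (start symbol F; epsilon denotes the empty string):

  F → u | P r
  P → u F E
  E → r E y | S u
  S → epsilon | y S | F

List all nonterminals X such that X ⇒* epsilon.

Directly nullable (have an epsilon-production): S.
No other nonterminal has a production whose RHS symbols are all nullable.

{ S }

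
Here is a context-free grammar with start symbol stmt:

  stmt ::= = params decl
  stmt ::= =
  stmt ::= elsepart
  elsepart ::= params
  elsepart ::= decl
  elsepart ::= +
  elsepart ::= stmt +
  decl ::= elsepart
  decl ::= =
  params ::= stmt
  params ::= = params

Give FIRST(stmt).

stmt ::= = params decl contributes {=}.
stmt ::= = contributes {=}.
From stmt ::= elsepart: add FIRST(elsepart) = { +, = }.
Union: FIRST(stmt) = { +, = }.

{ +, = }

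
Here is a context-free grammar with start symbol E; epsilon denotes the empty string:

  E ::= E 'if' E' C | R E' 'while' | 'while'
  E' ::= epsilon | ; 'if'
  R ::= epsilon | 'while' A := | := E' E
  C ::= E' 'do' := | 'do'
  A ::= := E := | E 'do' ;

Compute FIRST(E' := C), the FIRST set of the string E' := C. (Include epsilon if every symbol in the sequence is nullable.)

Add FIRST(E')\{epsilon} = { ; }; E' is nullable, continue.
:= is a terminal; add {:=} and stop.

{ :=, ; }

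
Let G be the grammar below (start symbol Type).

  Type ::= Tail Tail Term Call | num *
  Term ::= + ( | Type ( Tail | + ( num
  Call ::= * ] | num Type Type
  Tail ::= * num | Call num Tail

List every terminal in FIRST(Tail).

Tail ::= * num contributes {*}.
From Tail ::= Call num Tail: add FIRST(Call) = { *, num }.
Union: FIRST(Tail) = { *, num }.

{ *, num }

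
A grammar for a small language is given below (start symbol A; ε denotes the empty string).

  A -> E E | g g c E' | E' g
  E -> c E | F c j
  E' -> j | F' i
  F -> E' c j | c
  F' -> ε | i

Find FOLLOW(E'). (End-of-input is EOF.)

{ EOF, c, g }

In A -> g g c E': E' is at the end, add FOLLOW(A) = { EOF }.
In A -> E' g: add FIRST(g) = { g }.
In F -> E' c j: add FIRST(c j) = { c }.
Union: FOLLOW(E') = { EOF, c, g }.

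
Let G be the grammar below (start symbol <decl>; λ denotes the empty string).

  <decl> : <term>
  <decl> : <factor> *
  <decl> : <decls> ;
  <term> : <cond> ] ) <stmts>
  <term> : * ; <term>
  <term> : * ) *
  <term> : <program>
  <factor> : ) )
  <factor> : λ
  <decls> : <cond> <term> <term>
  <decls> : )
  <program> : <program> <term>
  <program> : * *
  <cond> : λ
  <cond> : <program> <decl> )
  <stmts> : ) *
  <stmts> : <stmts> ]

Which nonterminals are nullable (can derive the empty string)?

Directly nullable (have an λ-production): <factor>, <cond>.
No other nonterminal has a production whose RHS symbols are all nullable.

{ <cond>, <factor> }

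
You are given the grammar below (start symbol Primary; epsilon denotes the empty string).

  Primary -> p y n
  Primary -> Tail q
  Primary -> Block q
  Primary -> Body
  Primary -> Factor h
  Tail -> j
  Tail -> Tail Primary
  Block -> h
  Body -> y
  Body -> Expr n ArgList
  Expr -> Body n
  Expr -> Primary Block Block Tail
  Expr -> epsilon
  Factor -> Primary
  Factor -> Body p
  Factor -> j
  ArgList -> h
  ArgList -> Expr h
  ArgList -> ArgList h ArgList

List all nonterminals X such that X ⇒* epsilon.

Directly nullable (have an epsilon-production): Expr.
No other nonterminal has a production whose RHS symbols are all nullable.

{ Expr }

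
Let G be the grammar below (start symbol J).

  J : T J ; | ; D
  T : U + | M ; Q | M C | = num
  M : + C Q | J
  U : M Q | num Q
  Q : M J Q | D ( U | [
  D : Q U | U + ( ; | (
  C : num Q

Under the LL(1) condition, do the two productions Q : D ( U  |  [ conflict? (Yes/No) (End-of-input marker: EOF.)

Yes

FIRST(D ( U) = { (, +, ;, =, [, num } and FIRST([) = { [ }.
Both contain [, so the two alternatives are not disjoint — LL(1) conflict.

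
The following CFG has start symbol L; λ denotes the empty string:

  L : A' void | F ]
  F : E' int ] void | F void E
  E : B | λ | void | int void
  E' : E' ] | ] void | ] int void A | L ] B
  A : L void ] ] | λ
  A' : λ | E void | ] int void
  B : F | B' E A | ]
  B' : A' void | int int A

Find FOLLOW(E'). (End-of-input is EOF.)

{ ], int }

In F : E' int ] void: add FIRST(int ] void) = { int }.
In E' : E' ]: add FIRST(]) = { ] }.
Union: FOLLOW(E') = { ], int }.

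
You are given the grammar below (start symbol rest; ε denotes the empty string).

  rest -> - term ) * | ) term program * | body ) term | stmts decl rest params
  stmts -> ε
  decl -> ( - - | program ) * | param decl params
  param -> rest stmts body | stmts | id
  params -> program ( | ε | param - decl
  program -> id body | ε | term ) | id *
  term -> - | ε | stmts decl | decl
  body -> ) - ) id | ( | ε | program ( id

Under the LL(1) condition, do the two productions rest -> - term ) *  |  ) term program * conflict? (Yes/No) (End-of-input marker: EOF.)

FIRST(- term ) *) = { - } and FIRST() term program *) = { ) }.
The FIRST sets are disjoint and neither alternative is nullable — no conflict.

No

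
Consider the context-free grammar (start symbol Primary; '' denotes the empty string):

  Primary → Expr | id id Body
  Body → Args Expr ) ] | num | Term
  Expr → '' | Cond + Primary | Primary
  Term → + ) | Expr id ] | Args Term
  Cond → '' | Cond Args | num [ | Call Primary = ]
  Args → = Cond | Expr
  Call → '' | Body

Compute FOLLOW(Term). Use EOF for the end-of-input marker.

{ EOF, ), +, =, id, num }

In Body → Term: Term is at the end, add FOLLOW(Body) = { EOF, ), +, =, id, num }.
In Term → Args Term: Term is at the end, add FOLLOW(Term) = { EOF, ), +, =, id, num }.
Union: FOLLOW(Term) = { EOF, ), +, =, id, num }.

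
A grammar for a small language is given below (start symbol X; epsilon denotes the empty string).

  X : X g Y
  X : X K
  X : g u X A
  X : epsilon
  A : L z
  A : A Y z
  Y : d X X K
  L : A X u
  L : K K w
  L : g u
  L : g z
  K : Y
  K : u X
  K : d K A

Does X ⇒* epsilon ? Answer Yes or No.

Yes

X has an epsilon-production, so X ⇒ epsilon.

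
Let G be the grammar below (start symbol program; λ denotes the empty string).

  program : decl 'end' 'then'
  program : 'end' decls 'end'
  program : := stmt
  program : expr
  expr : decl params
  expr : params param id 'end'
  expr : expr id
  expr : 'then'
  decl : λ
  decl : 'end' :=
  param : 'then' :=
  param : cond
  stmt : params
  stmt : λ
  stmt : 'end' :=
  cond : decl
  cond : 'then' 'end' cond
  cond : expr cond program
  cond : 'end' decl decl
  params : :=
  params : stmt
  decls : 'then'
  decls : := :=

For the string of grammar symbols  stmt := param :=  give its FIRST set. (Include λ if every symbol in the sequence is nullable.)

{ 'end', := }

Add FIRST(stmt)\{λ} = { 'end', := }; stmt is nullable, continue.
:= is a terminal; add {:=} and stop.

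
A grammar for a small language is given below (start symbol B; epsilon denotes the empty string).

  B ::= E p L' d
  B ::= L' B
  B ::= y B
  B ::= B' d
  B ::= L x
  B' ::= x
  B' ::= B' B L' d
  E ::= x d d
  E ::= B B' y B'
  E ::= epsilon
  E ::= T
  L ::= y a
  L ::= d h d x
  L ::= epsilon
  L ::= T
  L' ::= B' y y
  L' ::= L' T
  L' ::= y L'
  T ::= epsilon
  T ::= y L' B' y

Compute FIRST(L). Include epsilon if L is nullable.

{ d, y, epsilon }

L ::= y a contributes {y}.
L ::= d h d x contributes {d}.
L ::= epsilon contributes epsilon.
From L ::= T: add FIRST(T) = { y, epsilon } (including epsilon since T is nullable).
Union: FIRST(L) = { d, y, epsilon }.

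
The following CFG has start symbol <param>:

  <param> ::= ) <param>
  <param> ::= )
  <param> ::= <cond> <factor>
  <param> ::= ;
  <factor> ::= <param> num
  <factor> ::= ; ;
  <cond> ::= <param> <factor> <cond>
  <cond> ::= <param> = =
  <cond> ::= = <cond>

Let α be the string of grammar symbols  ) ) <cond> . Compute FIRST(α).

) is a terminal; add {)} and stop.

{ ) }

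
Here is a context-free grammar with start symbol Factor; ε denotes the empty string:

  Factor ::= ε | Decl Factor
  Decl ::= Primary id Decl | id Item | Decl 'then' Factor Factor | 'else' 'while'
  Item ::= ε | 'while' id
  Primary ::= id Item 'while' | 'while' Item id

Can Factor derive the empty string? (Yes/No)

Yes

Factor has an ε-production, so Factor ⇒ ε.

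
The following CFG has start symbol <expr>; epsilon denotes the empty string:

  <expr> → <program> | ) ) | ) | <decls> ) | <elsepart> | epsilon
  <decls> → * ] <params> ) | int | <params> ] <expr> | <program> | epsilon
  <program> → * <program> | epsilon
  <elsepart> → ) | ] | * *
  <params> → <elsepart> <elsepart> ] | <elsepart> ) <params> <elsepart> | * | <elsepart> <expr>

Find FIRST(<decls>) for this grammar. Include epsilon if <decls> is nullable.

{ ), *, ], int, epsilon }

<decls> → * ] <params> ) contributes {*}.
<decls> → int contributes {int}.
From <decls> → <params> ] <expr>: add FIRST(<params>) = { ), *, ] }.
From <decls> → <program>: add FIRST(<program>) = { *, epsilon } (including epsilon since <program> is nullable).
<decls> → epsilon contributes epsilon.
Union: FIRST(<decls>) = { ), *, ], int, epsilon }.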